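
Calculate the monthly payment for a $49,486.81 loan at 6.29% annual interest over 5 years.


Loan payment formula: PMT = PV × r / (1 − (1 + r)^(−n))
Monthly rate r = 0.0629/12 ≈ 0.00524167, n = 60 months
Denominator: 1 − (1 + 0.0629/12)^(−60) = 0.269246
PMT = $49,486.81 × (0.0629/12) / 0.269246
PMT = $963.41 per month

PMT = PV × r / (1-(1+r)^(-n)) = $963.41/month


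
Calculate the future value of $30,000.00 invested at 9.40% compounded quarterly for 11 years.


Compound interest formula: A = P(1 + r/n)^(nt)
A = $30,000.00 × (1 + 0.094/4)^(4 × 11)
Growth factor: (1 + 0.094/4)^44 = 2.778851
A = $30,000.00 × 2.778851
A = $83,365.53

A = P(1 + r/n)^(nt) = $83,365.53


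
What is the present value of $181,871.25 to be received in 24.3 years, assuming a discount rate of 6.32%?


Present value formula: PV = FV / (1 + r)^t
PV = $181,871.25 / (1 + 0.0632)^24.3
PV = $181,871.25 / 4.433469
PV = $41,022.33

PV = FV / (1 + r)^t = $41,022.33


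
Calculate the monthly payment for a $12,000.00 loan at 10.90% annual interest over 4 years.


Loan payment formula: PMT = PV × r / (1 − (1 + r)^(−n))
Monthly rate r = 0.109/12 ≈ 0.00908333, n = 48 months
Denominator: 1 − (1 + 0.109/12)^(−48) = 0.352108
PMT = $12,000.00 × (0.109/12) / 0.352108
PMT = $309.56 per month

PMT = PV × r / (1-(1+r)^(-n)) = $309.56/month


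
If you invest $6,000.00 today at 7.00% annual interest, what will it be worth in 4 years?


Future value formula: FV = PV × (1 + r)^t
FV = $6,000.00 × (1 + 0.07)^4
FV = $6,000.00 × 1.310796
FV = $7,864.78

FV = PV × (1 + r)^t = $7,864.78


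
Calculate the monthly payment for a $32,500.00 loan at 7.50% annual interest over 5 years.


Loan payment formula: PMT = PV × r / (1 − (1 + r)^(−n))
Monthly rate r = 0.075/12 = 0.00625, n = 60 months
Denominator: 1 − (1 + 0.075/12)^(−60) = 0.311908
PMT = $32,500.00 × (0.075/12) / 0.311908
PMT = $651.23 per month

PMT = PV × r / (1-(1+r)^(-n)) = $651.23/month


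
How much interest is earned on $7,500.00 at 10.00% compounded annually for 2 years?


Compound interest earned = final amount − principal.
A = P(1 + r/n)^(nt) = $7,500.00 × (1 + 0.1/1)^(1 × 2) = $9,075.00
Interest = A − P = $9,075.00 − $7,500.00 = $1,575.00

Interest = A - P = $1,575.00


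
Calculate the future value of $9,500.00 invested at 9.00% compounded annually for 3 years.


Compound interest formula: A = P(1 + r/n)^(nt)
A = $9,500.00 × (1 + 0.09/1)^(1 × 3)
Growth factor: (1 + 0.09/1)^3 = 1.295029
A = $9,500.00 × 1.295029
A = $12,302.78

A = P(1 + r/n)^(nt) = $12,302.78


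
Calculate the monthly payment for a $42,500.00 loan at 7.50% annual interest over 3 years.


Loan payment formula: PMT = PV × r / (1 − (1 + r)^(−n))
Monthly rate r = 0.075/12 = 0.00625, n = 36 months
Denominator: 1 − (1 + 0.075/12)^(−36) = 0.2009245
PMT = $42,500.00 × (0.075/12) / 0.2009245
PMT = $1,322.01 per month

PMT = PV × r / (1-(1+r)^(-n)) = $1,322.01/month


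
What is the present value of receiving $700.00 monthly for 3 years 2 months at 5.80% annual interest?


Present value of an ordinary annuity: PV = PMT × (1 − (1 + r)^(−n)) / r
Monthly rate r = 0.058/12 ≈ 0.00483333, n = 38
PV = $700.00 × (1 − (1 + 0.058/12)^(−38)) / (0.058/12)
PV = $700.00 × 34.638322
PV = $24,246.83

PV = PMT × (1-(1+r)^(-n))/r = $24,246.83


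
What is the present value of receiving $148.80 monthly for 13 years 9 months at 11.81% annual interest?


Present value of an ordinary annuity: PV = PMT × (1 − (1 + r)^(−n)) / r
Monthly rate r = 0.1181/12 ≈ 0.00984167, n = 165
PV = $148.80 × (1 − (1 + 0.1181/12)^(−165)) / (0.1181/12)
PV = $148.80 × 81.418674
PV = $12,115.10

PV = PMT × (1-(1+r)^(-n))/r = $12,115.10


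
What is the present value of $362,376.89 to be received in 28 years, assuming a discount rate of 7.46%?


Present value formula: PV = FV / (1 + r)^t
PV = $362,376.89 / (1 + 0.0746)^28
PV = $362,376.89 / 7.497413
PV = $48,333.59

PV = FV / (1 + r)^t = $48,333.59


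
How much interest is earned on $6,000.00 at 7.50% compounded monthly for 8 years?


Compound interest earned = final amount − principal.
A = P(1 + r/n)^(nt) = $6,000.00 × (1 + 0.075/12)^(12 × 8) = $10,912.32
Interest = A − P = $10,912.32 − $6,000.00 = $4,912.32

Interest = A - P = $4,912.32


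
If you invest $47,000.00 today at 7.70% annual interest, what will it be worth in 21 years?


Future value formula: FV = PV × (1 + r)^t
FV = $47,000.00 × (1 + 0.077)^21
FV = $47,000.00 × 4.7482084
FV = $223,165.79

FV = PV × (1 + r)^t = $223,165.79


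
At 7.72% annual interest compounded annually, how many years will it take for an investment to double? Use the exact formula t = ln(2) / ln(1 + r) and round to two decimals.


Doubling condition: (1 + r)^t = 2
Take ln of both sides: t × ln(1 + r) = ln(2)
t = ln(2) / ln(1 + r)
t = 0.693147 / 0.074365
t = 9.32

t = ln(2) / ln(1 + r) = 9.32 years


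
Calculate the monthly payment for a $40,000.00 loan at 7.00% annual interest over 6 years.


Loan payment formula: PMT = PV × r / (1 − (1 + r)^(−n))
Monthly rate r = 0.07/12 ≈ 0.00583333, n = 72 months
Denominator: 1 − (1 + 0.07/12)^(−72) = 0.342151
PMT = $40,000.00 × (0.07/12) / 0.342151
PMT = $681.96 per month

PMT = PV × r / (1-(1+r)^(-n)) = $681.96/month


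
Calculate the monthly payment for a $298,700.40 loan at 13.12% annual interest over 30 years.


Loan payment formula: PMT = PV × r / (1 − (1 + r)^(−n))
Monthly rate r = 0.1312/12 ≈ 0.01093333, n = 360 months
Denominator: 1 − (1 + 0.1312/12)^(−360) = 0.980052
PMT = $298,700.40 × (0.1312/12) / 0.980052
PMT = $3,332.26 per month

PMT = PV × r / (1-(1+r)^(-n)) = $3,332.26/month


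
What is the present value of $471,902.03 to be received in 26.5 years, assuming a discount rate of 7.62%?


Present value formula: PV = FV / (1 + r)^t
PV = $471,902.03 / (1 + 0.0762)^26.5
PV = $471,902.03 / 7.001066
PV = $67,404.31

PV = FV / (1 + r)^t = $67,404.31


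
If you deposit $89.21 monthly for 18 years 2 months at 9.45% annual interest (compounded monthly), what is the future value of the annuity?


Future value of an ordinary annuity: FV = PMT × ((1 + r)^n − 1) / r
Monthly rate r = 0.0945/12 = 0.007875, n = 218
FV = $89.21 × ((1 + 0.0945/12)^218 − 1) / (0.0945/12)
FV = $89.21 × 575.124177
FV = $51,306.83

FV = PMT × ((1+r)^n - 1)/r = $51,306.83


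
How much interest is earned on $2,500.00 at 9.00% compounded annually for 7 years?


Compound interest earned = final amount − principal.
A = P(1 + r/n)^(nt) = $2,500.00 × (1 + 0.09/1)^(1 × 7) = $4,570.10
Interest = A − P = $4,570.10 − $2,500.00 = $2,070.10

Interest = A - P = $2,070.10


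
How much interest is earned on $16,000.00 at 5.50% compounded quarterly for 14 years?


Compound interest earned = final amount − principal.
A = P(1 + r/n)^(nt) = $16,000.00 × (1 + 0.055/4)^(4 × 14) = $34,375.46
Interest = A − P = $34,375.46 − $16,000.00 = $18,375.46

Interest = A - P = $18,375.46


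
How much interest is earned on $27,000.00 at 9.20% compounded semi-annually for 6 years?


Compound interest earned = final amount − principal.
A = P(1 + r/n)^(nt) = $27,000.00 × (1 + 0.092/2)^(2 × 6) = $46,317.38
Interest = A − P = $46,317.38 − $27,000.00 = $19,317.38

Interest = A - P = $19,317.38


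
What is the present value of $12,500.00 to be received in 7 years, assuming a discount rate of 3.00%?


Present value formula: PV = FV / (1 + r)^t
PV = $12,500.00 / (1 + 0.03)^7
PV = $12,500.00 / 1.229874
PV = $10,163.64

PV = FV / (1 + r)^t = $10,163.64


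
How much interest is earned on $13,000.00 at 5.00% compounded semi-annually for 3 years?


Compound interest earned = final amount − principal.
A = P(1 + r/n)^(nt) = $13,000.00 × (1 + 0.05/2)^(2 × 3) = $15,076.01
Interest = A − P = $15,076.01 − $13,000.00 = $2,076.01

Interest = A - P = $2,076.01


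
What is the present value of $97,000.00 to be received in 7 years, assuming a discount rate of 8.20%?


Present value formula: PV = FV / (1 + r)^t
PV = $97,000.00 / (1 + 0.082)^7
PV = $97,000.00 / 1.7361643
PV = $55,870.29

PV = FV / (1 + r)^t = $55,870.29


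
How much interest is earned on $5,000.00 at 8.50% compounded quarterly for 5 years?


Compound interest earned = final amount − principal.
A = P(1 + r/n)^(nt) = $5,000.00 × (1 + 0.085/4)^(4 × 5) = $7,613.97
Interest = A − P = $7,613.97 − $5,000.00 = $2,613.97

Interest = A - P = $2,613.97


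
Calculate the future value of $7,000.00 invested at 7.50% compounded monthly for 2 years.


Compound interest formula: A = P(1 + r/n)^(nt)
A = $7,000.00 × (1 + 0.075/12)^(12 × 2)
Growth factor: (1 + 0.075/12)^24 = 1.161292
A = $7,000.00 × 1.161292
A = $8,129.04

A = P(1 + r/n)^(nt) = $8,129.04


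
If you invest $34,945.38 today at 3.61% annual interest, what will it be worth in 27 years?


Future value formula: FV = PV × (1 + r)^t
FV = $34,945.38 × (1 + 0.0361)^27
FV = $34,945.38 × 2.6052247
FV = $91,040.57

FV = PV × (1 + r)^t = $91,040.57


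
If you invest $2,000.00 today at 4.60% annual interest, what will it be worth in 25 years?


Future value formula: FV = PV × (1 + r)^t
FV = $2,000.00 × (1 + 0.046)^25
FV = $2,000.00 × 3.078167
FV = $6,156.33

FV = PV × (1 + r)^t = $6,156.33


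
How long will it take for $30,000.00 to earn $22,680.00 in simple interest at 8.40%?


Rearrange the simple interest formula for t:
I = P × r × t  ⇒  t = I / (P × r)
t = $22,680.00 / ($30,000.00 × 0.084)
t = 9

t = I/(P×r) = 9 years


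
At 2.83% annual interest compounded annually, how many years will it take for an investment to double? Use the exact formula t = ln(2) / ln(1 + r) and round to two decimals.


Doubling condition: (1 + r)^t = 2
Take ln of both sides: t × ln(1 + r) = ln(2)
t = ln(2) / ln(1 + r)
t = 0.693147 / 0.027907
t = 24.84

t = ln(2) / ln(1 + r) = 24.84 years


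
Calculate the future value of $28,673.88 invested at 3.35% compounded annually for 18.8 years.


Compound interest formula: A = P(1 + r/n)^(nt)
A = $28,673.88 × (1 + 0.0335/1)^(1 × 18.8)
Growth factor: (1 + 0.0335/1)^18.8 = 1.857963
A = $28,673.88 × 1.857963
A = $53,275.01

A = P(1 + r/n)^(nt) = $53,275.01


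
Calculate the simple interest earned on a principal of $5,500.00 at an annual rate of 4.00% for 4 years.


Simple interest formula: I = P × r × t
I = $5,500.00 × 0.04 × 4
I = $880.00

I = P × r × t = $880.00


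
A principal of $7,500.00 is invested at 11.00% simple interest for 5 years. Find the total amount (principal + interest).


Total amount formula: A = P(1 + rt) = P + P·r·t
Interest: I = P × r × t = $7,500.00 × 0.11 × 5 = $4,125.00
A = P + I = $7,500.00 + $4,125.00 = $11,625.00

A = P + I = P(1 + rt) = $11,625.00


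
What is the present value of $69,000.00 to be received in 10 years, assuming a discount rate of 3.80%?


Present value formula: PV = FV / (1 + r)^t
PV = $69,000.00 / (1 + 0.038)^10
PV = $69,000.00 / 1.45202313
PV = $47,519.90

PV = FV / (1 + r)^t = $47,519.90


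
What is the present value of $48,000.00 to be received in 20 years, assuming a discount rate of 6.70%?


Present value formula: PV = FV / (1 + r)^t
PV = $48,000.00 / (1 + 0.067)^20
PV = $48,000.00 / 3.6583764
PV = $13,120.57

PV = FV / (1 + r)^t = $13,120.57


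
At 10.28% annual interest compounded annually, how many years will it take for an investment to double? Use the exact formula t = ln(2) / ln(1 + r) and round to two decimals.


Doubling condition: (1 + r)^t = 2
Take ln of both sides: t × ln(1 + r) = ln(2)
t = ln(2) / ln(1 + r)
t = 0.693147 / 0.097852
t = 7.08

t = ln(2) / ln(1 + r) = 7.08 years


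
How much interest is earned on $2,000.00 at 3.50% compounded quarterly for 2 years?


Compound interest earned = final amount − principal.
A = P(1 + r/n)^(nt) = $2,000.00 × (1 + 0.035/4)^(4 × 2) = $2,144.36
Interest = A − P = $2,144.36 − $2,000.00 = $144.36

Interest = A - P = $144.36


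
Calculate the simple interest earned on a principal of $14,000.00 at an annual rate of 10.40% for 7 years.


Simple interest formula: I = P × r × t
I = $14,000.00 × 0.104 × 7
I = $10,192.00

I = P × r × t = $10,192.00


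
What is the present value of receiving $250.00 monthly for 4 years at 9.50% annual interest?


Present value of an ordinary annuity: PV = PMT × (1 − (1 + r)^(−n)) / r
Monthly rate r = 0.095/12 ≈ 0.00791667, n = 48
PV = $250.00 × (1 − (1 + 0.095/12)^(−48)) / (0.095/12)
PV = $250.00 × 39.803947
PV = $9,950.99

PV = PMT × (1-(1+r)^(-n))/r = $9,950.99


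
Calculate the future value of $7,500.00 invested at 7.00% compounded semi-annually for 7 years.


Compound interest formula: A = P(1 + r/n)^(nt)
A = $7,500.00 × (1 + 0.07/2)^(2 × 7)
Growth factor: (1 + 0.07/2)^14 = 1.618695
A = $7,500.00 × 1.618695
A = $12,140.21

A = P(1 + r/n)^(nt) = $12,140.21


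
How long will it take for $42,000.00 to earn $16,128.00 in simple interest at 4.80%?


Rearrange the simple interest formula for t:
I = P × r × t  ⇒  t = I / (P × r)
t = $16,128.00 / ($42,000.00 × 0.048)
t = 8

t = I/(P×r) = 8 years


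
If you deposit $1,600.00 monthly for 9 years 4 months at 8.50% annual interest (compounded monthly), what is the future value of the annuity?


Future value of an ordinary annuity: FV = PMT × ((1 + r)^n − 1) / r
Monthly rate r = 0.085/12 ≈ 0.00708333, n = 112
FV = $1,600.00 × ((1 + 0.085/12)^112 − 1) / (0.085/12)
FV = $1,600.00 × 170.058289
FV = $272,093.26

FV = PMT × ((1+r)^n - 1)/r = $272,093.26


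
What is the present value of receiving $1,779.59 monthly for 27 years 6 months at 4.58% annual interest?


Present value of an ordinary annuity: PV = PMT × (1 − (1 + r)^(−n)) / r
Monthly rate r = 0.0458/12 ≈ 0.00381667, n = 330
PV = $1,779.59 × (1 − (1 + 0.0458/12)^(−330)) / (0.0458/12)
PV = $1,779.59 × 187.473251
PV = $333,625.52

PV = PMT × (1-(1+r)^(-n))/r = $333,625.52


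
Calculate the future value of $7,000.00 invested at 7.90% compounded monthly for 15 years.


Compound interest formula: A = P(1 + r/n)^(nt)
A = $7,000.00 × (1 + 0.079/12)^(12 × 15)
Growth factor: (1 + 0.079/12)^180 = 3.2580094
A = $7,000.00 × 3.2580094
A = $22,806.07

A = P(1 + r/n)^(nt) = $22,806.07


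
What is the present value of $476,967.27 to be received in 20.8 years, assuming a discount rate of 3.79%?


Present value formula: PV = FV / (1 + r)^t
PV = $476,967.27 / (1 + 0.0379)^20.8
PV = $476,967.27 / 2.1678771
PV = $220,015.83

PV = FV / (1 + r)^t = $220,015.83


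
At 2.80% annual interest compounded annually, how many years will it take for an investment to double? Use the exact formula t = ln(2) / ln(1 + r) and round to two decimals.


Doubling condition: (1 + r)^t = 2
Take ln of both sides: t × ln(1 + r) = ln(2)
t = ln(2) / ln(1 + r)
t = 0.693147 / 0.027615
t = 25.10

t = ln(2) / ln(1 + r) = 25.10 years


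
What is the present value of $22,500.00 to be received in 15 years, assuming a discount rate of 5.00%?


Present value formula: PV = FV / (1 + r)^t
PV = $22,500.00 / (1 + 0.05)^15
PV = $22,500.00 / 2.0789282
PV = $10,822.88

PV = FV / (1 + r)^t = $10,822.88


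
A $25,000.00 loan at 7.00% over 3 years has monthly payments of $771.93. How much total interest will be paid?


Total paid over the life of the loan = PMT × n.
Total paid = $771.93 × 36 = $27,789.48
Total interest = total paid − principal = $27,789.48 − $25,000.00 = $2,789.48

Total interest = (PMT × n) - PV = $2,789.48


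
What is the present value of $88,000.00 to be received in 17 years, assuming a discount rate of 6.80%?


Present value formula: PV = FV / (1 + r)^t
PV = $88,000.00 / (1 + 0.068)^17
PV = $88,000.00 / 3.059929
PV = $28,758.84

PV = FV / (1 + r)^t = $28,758.84


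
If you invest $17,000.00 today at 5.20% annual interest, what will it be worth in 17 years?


Future value formula: FV = PV × (1 + r)^t
FV = $17,000.00 × (1 + 0.052)^17
FV = $17,000.00 × 2.3673778
FV = $40,245.42

FV = PV × (1 + r)^t = $40,245.42


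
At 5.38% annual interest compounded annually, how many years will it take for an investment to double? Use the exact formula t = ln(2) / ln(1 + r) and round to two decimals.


Doubling condition: (1 + r)^t = 2
Take ln of both sides: t × ln(1 + r) = ln(2)
t = ln(2) / ln(1 + r)
t = 0.693147 / 0.052403
t = 13.23

t = ln(2) / ln(1 + r) = 13.23 years


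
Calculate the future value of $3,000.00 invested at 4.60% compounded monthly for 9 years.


Compound interest formula: A = P(1 + r/n)^(nt)
A = $3,000.00 × (1 + 0.046/12)^(12 × 9)
Growth factor: (1 + 0.046/12)^108 = 1.511660
A = $3,000.00 × 1.511660
A = $4,534.98

A = P(1 + r/n)^(nt) = $4,534.98


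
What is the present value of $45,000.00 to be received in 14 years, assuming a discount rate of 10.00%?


Present value formula: PV = FV / (1 + r)^t
PV = $45,000.00 / (1 + 0.1)^14
PV = $45,000.00 / 3.797498
PV = $11,849.91

PV = FV / (1 + r)^t = $11,849.91


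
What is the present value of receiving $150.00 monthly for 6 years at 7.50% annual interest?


Present value of an ordinary annuity: PV = PMT × (1 − (1 + r)^(−n)) / r
Monthly rate r = 0.075/12 = 0.00625, n = 72
PV = $150.00 × (1 − (1 + 0.075/12)^(−72)) / (0.075/12)
PV = $150.00 × 57.836524
PV = $8,675.48

PV = PMT × (1-(1+r)^(-n))/r = $8,675.48


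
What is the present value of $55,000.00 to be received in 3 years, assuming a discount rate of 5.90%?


Present value formula: PV = FV / (1 + r)^t
PV = $55,000.00 / (1 + 0.059)^3
PV = $55,000.00 / 1.1876484
PV = $46,310.00

PV = FV / (1 + r)^t = $46,310.00


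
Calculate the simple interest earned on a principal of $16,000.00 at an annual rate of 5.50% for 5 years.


Simple interest formula: I = P × r × t
I = $16,000.00 × 0.055 × 5
I = $4,400.00

I = P × r × t = $4,400.00


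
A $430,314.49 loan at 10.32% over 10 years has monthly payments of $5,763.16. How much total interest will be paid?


Total paid over the life of the loan = PMT × n.
Total paid = $5,763.16 × 120 = $691,579.20
Total interest = total paid − principal = $691,579.20 − $430,314.49 = $261,264.71

Total interest = (PMT × n) - PV = $261,264.71


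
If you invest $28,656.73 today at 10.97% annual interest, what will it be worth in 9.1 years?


Future value formula: FV = PV × (1 + r)^t
FV = $28,656.73 × (1 + 0.1097)^9.1
FV = $28,656.73 × 2.578522
FV = $73,892.01

FV = PV × (1 + r)^t = $73,892.01


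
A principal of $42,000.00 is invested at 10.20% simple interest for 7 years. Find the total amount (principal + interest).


Total amount formula: A = P(1 + rt) = P + P·r·t
Interest: I = P × r × t = $42,000.00 × 0.102 × 7 = $29,988.00
A = P + I = $42,000.00 + $29,988.00 = $71,988.00

A = P + I = P(1 + rt) = $71,988.00


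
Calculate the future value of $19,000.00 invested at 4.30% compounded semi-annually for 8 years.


Compound interest formula: A = P(1 + r/n)^(nt)
A = $19,000.00 × (1 + 0.043/2)^(2 × 8)
Growth factor: (1 + 0.043/2)^16 = 1.4054453
A = $19,000.00 × 1.4054453
A = $26,703.46

A = P(1 + r/n)^(nt) = $26,703.46


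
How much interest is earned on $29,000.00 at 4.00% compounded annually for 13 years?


Compound interest earned = final amount − principal.
A = P(1 + r/n)^(nt) = $29,000.00 × (1 + 0.04/1)^(1 × 13) = $48,287.13
Interest = A − P = $48,287.13 − $29,000.00 = $19,287.13

Interest = A - P = $19,287.13


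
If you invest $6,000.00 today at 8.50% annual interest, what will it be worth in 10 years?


Future value formula: FV = PV × (1 + r)^t
FV = $6,000.00 × (1 + 0.085)^10
FV = $6,000.00 × 2.260983
FV = $13,565.90

FV = PV × (1 + r)^t = $13,565.90


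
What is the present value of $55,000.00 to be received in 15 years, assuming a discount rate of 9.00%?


Present value formula: PV = FV / (1 + r)^t
PV = $55,000.00 / (1 + 0.09)^15
PV = $55,000.00 / 3.642482
PV = $15,099.59

PV = FV / (1 + r)^t = $15,099.59


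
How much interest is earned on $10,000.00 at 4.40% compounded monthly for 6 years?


Compound interest earned = final amount − principal.
A = P(1 + r/n)^(nt) = $10,000.00 × (1 + 0.044/12)^(12 × 6) = $13,015.00
Interest = A − P = $13,015.00 − $10,000.00 = $3,015.00

Interest = A - P = $3,015.00


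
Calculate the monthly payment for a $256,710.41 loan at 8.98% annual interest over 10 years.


Loan payment formula: PMT = PV × r / (1 − (1 + r)^(−n))
Monthly rate r = 0.0898/12 ≈ 0.00748333, n = 120 months
Denominator: 1 − (1 + 0.0898/12)^(−120) = 0.591252
PMT = $256,710.41 × (0.0898/12) / 0.591252
PMT = $3,249.12 per month

PMT = PV × r / (1-(1+r)^(-n)) = $3,249.12/month


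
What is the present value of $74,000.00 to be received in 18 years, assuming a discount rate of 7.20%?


Present value formula: PV = FV / (1 + r)^t
PV = $74,000.00 / (1 + 0.072)^18
PV = $74,000.00 / 3.495474
PV = $21,170.23

PV = FV / (1 + r)^t = $21,170.23


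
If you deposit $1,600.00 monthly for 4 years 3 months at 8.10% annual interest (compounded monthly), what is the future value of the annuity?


Future value of an ordinary annuity: FV = PMT × ((1 + r)^n − 1) / r
Monthly rate r = 0.081/12 = 0.00675, n = 51
FV = $1,600.00 × ((1 + 0.081/12)^51 − 1) / (0.081/12)
FV = $1,600.00 × 60.637085
FV = $97,019.34

FV = PMT × ((1+r)^n - 1)/r = $97,019.34


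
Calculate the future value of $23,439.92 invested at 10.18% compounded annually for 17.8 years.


Compound interest formula: A = P(1 + r/n)^(nt)
A = $23,439.92 × (1 + 0.1018/1)^(1 × 17.8)
Growth factor: (1 + 0.1018/1)^17.8 = 5.616028
A = $23,439.92 × 5.616028
A = $131,639.25

A = P(1 + r/n)^(nt) = $131,639.25


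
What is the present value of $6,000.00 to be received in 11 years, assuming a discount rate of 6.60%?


Present value formula: PV = FV / (1 + r)^t
PV = $6,000.00 / (1 + 0.066)^11
PV = $6,000.00 / 2.019897
PV = $2,970.45

PV = FV / (1 + r)^t = $2,970.45


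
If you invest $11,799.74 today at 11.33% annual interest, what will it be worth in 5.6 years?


Future value formula: FV = PV × (1 + r)^t
FV = $11,799.74 × (1 + 0.1133)^5.6
FV = $11,799.74 × 1.824015
FV = $21,522.90

FV = PV × (1 + r)^t = $21,522.90


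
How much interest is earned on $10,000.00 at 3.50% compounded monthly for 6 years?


Compound interest earned = final amount − principal.
A = P(1 + r/n)^(nt) = $10,000.00 × (1 + 0.035/12)^(12 × 6) = $12,333.01
Interest = A − P = $12,333.01 − $10,000.00 = $2,333.01

Interest = A - P = $2,333.01


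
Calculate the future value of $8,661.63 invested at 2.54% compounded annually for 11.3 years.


Compound interest formula: A = P(1 + r/n)^(nt)
A = $8,661.63 × (1 + 0.0254/1)^(1 × 11.3)
Growth factor: (1 + 0.0254/1)^11.3 = 1.327683
A = $8,661.63 × 1.327683
A = $11,499.90

A = P(1 + r/n)^(nt) = $11,499.90


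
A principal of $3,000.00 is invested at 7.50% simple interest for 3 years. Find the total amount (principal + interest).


Total amount formula: A = P(1 + rt) = P + P·r·t
Interest: I = P × r × t = $3,000.00 × 0.075 × 3 = $675.00
A = P + I = $3,000.00 + $675.00 = $3,675.00

A = P + I = P(1 + rt) = $3,675.00


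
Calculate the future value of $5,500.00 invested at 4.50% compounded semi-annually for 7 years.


Compound interest formula: A = P(1 + r/n)^(nt)
A = $5,500.00 × (1 + 0.045/2)^(2 × 7)
Growth factor: (1 + 0.045/2)^14 = 1.365483
A = $5,500.00 × 1.365483
A = $7,510.16

A = P(1 + r/n)^(nt) = $7,510.16


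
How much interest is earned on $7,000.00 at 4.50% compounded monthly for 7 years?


Compound interest earned = final amount − principal.
A = P(1 + r/n)^(nt) = $7,000.00 × (1 + 0.045/12)^(12 × 7) = $9,586.17
Interest = A − P = $9,586.17 − $7,000.00 = $2,586.17

Interest = A - P = $2,586.17


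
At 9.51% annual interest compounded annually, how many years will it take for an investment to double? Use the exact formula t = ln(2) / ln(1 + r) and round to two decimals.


Doubling condition: (1 + r)^t = 2
Take ln of both sides: t × ln(1 + r) = ln(2)
t = ln(2) / ln(1 + r)
t = 0.693147 / 0.090846
t = 7.63

t = ln(2) / ln(1 + r) = 7.63 years


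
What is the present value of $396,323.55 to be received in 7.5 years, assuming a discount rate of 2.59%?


Present value formula: PV = FV / (1 + r)^t
PV = $396,323.55 / (1 + 0.0259)^7.5
PV = $396,323.55 / 1.21140043
PV = $327,161.47

PV = FV / (1 + r)^t = $327,161.47


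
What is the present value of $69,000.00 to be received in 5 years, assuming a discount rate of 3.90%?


Present value formula: PV = FV / (1 + r)^t
PV = $69,000.00 / (1 + 0.039)^5
PV = $69,000.00 / 1.2108148
PV = $56,986.42

PV = FV / (1 + r)^t = $56,986.42


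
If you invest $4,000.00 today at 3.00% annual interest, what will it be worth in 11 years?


Future value formula: FV = PV × (1 + r)^t
FV = $4,000.00 × (1 + 0.03)^11
FV = $4,000.00 × 1.384234
FV = $5,536.94

FV = PV × (1 + r)^t = $5,536.94


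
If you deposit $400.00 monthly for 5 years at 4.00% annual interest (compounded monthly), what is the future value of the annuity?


Future value of an ordinary annuity: FV = PMT × ((1 + r)^n − 1) / r
Monthly rate r = 0.04/12 ≈ 0.00333333, n = 60
FV = $400.00 × ((1 + 0.04/12)^60 − 1) / (0.04/12)
FV = $400.00 × 66.298978
FV = $26,519.59

FV = PMT × ((1+r)^n - 1)/r = $26,519.59


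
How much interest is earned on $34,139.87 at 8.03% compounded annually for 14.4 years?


Compound interest earned = final amount − principal.
A = P(1 + r/n)^(nt) = $34,139.87 × (1 + 0.0803/1)^(1 × 14.4) = $103,824.75
Interest = A − P = $103,824.75 − $34,139.87 = $69,684.88

Interest = A - P = $69,684.88


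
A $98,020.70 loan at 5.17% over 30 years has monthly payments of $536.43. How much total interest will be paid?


Total paid over the life of the loan = PMT × n.
Total paid = $536.43 × 360 = $193,114.80
Total interest = total paid − principal = $193,114.80 − $98,020.70 = $95,094.10

Total interest = (PMT × n) - PV = $95,094.10


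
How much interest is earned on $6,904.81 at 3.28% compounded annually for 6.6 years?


Compound interest earned = final amount − principal.
A = P(1 + r/n)^(nt) = $6,904.81 × (1 + 0.0328/1)^(1 × 6.6) = $8,543.95
Interest = A − P = $8,543.95 − $6,904.81 = $1,639.14

Interest = A - P = $1,639.14


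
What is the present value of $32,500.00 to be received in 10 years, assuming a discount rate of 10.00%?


Present value formula: PV = FV / (1 + r)^t
PV = $32,500.00 / (1 + 0.1)^10
PV = $32,500.00 / 2.593742
PV = $12,530.16

PV = FV / (1 + r)^t = $12,530.16


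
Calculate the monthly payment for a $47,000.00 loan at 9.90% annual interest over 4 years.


Loan payment formula: PMT = PV × r / (1 − (1 + r)^(−n))
Monthly rate r = 0.099/12 = 0.00825, n = 48 months
Denominator: 1 − (1 + 0.099/12)^(−48) = 0.325899
PMT = $47,000.00 × (0.099/12) / 0.325899
PMT = $1,189.79 per month

PMT = PV × r / (1-(1+r)^(-n)) = $1,189.79/month


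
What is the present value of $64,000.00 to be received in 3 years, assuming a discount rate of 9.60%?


Present value formula: PV = FV / (1 + r)^t
PV = $64,000.00 / (1 + 0.096)^3
PV = $64,000.00 / 1.3165327
PV = $48,612.54

PV = FV / (1 + r)^t = $48,612.54


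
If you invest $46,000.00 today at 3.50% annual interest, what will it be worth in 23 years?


Future value formula: FV = PV × (1 + r)^t
FV = $46,000.00 × (1 + 0.035)^23
FV = $46,000.00 × 2.2061145
FV = $101,481.27

FV = PV × (1 + r)^t = $101,481.27


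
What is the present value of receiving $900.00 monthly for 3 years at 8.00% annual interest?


Present value of an ordinary annuity: PV = PMT × (1 − (1 + r)^(−n)) / r
Monthly rate r = 0.08/12 ≈ 0.00666667, n = 36
PV = $900.00 × (1 − (1 + 0.08/12)^(−36)) / (0.08/12)
PV = $900.00 × 31.9118055
PV = $28,720.62

PV = PMT × (1-(1+r)^(-n))/r = $28,720.62


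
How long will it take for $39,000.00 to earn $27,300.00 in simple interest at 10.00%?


Rearrange the simple interest formula for t:
I = P × r × t  ⇒  t = I / (P × r)
t = $27,300.00 / ($39,000.00 × 0.1)
t = 7

t = I/(P×r) = 7 years


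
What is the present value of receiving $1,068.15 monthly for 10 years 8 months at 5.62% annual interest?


Present value of an ordinary annuity: PV = PMT × (1 − (1 + r)^(−n)) / r
Monthly rate r = 0.0562/12 ≈ 0.00468333, n = 128
PV = $1,068.15 × (1 − (1 + 0.0562/12)^(−128)) / (0.0562/12)
PV = $1,068.15 × 96.112450
PV = $102,662.51

PV = PMT × (1-(1+r)^(-n))/r = $102,662.51


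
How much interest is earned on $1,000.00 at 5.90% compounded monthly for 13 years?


Compound interest earned = final amount − principal.
A = P(1 + r/n)^(nt) = $1,000.00 × (1 + 0.059/12)^(12 × 13) = $2,149.25
Interest = A − P = $2,149.25 − $1,000.00 = $1,149.25

Interest = A - P = $1,149.25


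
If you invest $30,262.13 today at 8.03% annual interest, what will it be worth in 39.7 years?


Future value formula: FV = PV × (1 + r)^t
FV = $30,262.13 × (1 + 0.0803)^39.7
FV = $30,262.13 × 21.464053
FV = $649,547.96

FV = PV × (1 + r)^t = $649,547.96


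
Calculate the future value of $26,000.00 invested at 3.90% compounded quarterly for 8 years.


Compound interest formula: A = P(1 + r/n)^(nt)
A = $26,000.00 × (1 + 0.039/4)^(4 × 8)
Growth factor: (1 + 0.039/4)^32 = 1.364092
A = $26,000.00 × 1.364092
A = $35,466.39

A = P(1 + r/n)^(nt) = $35,466.39


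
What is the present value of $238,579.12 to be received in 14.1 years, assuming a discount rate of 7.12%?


Present value formula: PV = FV / (1 + r)^t
PV = $238,579.12 / (1 + 0.0712)^14.1
PV = $238,579.12 / 2.6373936
PV = $90,460.19

PV = FV / (1 + r)^t = $90,460.19


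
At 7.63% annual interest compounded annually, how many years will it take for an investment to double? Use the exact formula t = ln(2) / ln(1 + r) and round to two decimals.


Doubling condition: (1 + r)^t = 2
Take ln of both sides: t × ln(1 + r) = ln(2)
t = ln(2) / ln(1 + r)
t = 0.693147 / 0.073529
t = 9.43

t = ln(2) / ln(1 + r) = 9.43 years


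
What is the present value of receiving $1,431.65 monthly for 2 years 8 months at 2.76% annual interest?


Present value of an ordinary annuity: PV = PMT × (1 − (1 + r)^(−n)) / r
Monthly rate r = 0.0276/12 = 0.0023, n = 32
PV = $1,431.65 × (1 − (1 + 0.0276/12)^(−32)) / (0.0276/12)
PV = $1,431.65 × 30.816629
PV = $44,118.63

PV = PMT × (1-(1+r)^(-n))/r = $44,118.63


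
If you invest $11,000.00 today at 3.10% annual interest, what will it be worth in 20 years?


Future value formula: FV = PV × (1 + r)^t
FV = $11,000.00 × (1 + 0.031)^20
FV = $11,000.00 × 1.8415067
FV = $20,256.57

FV = PV × (1 + r)^t = $20,256.57


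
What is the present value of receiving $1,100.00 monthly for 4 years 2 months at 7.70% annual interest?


Present value of an ordinary annuity: PV = PMT × (1 − (1 + r)^(−n)) / r
Monthly rate r = 0.077/12 ≈ 0.00641667, n = 50
PV = $1,100.00 × (1 − (1 + 0.077/12)^(−50)) / (0.077/12)
PV = $1,100.00 × 42.656385
PV = $46,922.02

PV = PMT × (1-(1+r)^(-n))/r = $46,922.02


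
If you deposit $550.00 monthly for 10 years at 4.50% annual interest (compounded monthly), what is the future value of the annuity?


Future value of an ordinary annuity: FV = PMT × ((1 + r)^n − 1) / r
Monthly rate r = 0.045/12 = 0.00375, n = 120
FV = $550.00 × ((1 + 0.045/12)^120 − 1) / (0.045/12)
FV = $550.00 × 151.198074
FV = $83,158.94

FV = PMT × ((1+r)^n - 1)/r = $83,158.94


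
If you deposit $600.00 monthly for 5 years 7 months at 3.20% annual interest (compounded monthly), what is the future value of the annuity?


Future value of an ordinary annuity: FV = PMT × ((1 + r)^n − 1) / r
Monthly rate r = 0.032/12 ≈ 0.00266667, n = 67
FV = $600.00 × ((1 + 0.032/12)^67 − 1) / (0.032/12)
FV = $600.00 × 73.251695
FV = $43,951.02

FV = PMT × ((1+r)^n - 1)/r = $43,951.02


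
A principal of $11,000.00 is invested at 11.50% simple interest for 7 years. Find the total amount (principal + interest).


Total amount formula: A = P(1 + rt) = P + P·r·t
Interest: I = P × r × t = $11,000.00 × 0.115 × 7 = $8,855.00
A = P + I = $11,000.00 + $8,855.00 = $19,855.00

A = P + I = P(1 + rt) = $19,855.00


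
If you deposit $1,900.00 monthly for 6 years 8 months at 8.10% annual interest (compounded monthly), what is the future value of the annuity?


Future value of an ordinary annuity: FV = PMT × ((1 + r)^n − 1) / r
Monthly rate r = 0.081/12 = 0.00675, n = 80
FV = $1,900.00 × ((1 + 0.081/12)^80 − 1) / (0.081/12)
FV = $1,900.00 × 105.614261
FV = $200,667.10

FV = PMT × ((1+r)^n - 1)/r = $200,667.10


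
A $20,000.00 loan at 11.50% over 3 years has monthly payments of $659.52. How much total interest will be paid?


Total paid over the life of the loan = PMT × n.
Total paid = $659.52 × 36 = $23,742.72
Total interest = total paid − principal = $23,742.72 − $20,000.00 = $3,742.72

Total interest = (PMT × n) - PV = $3,742.72


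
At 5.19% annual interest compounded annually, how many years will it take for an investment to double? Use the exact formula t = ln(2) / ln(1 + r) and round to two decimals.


Doubling condition: (1 + r)^t = 2
Take ln of both sides: t × ln(1 + r) = ln(2)
t = ln(2) / ln(1 + r)
t = 0.693147 / 0.050598
t = 13.70

t = ln(2) / ln(1 + r) = 13.70 years


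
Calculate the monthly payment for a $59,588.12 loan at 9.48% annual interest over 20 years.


Loan payment formula: PMT = PV × r / (1 − (1 + r)^(−n))
Monthly rate r = 0.0948/12 = 0.0079, n = 240 months
Denominator: 1 − (1 + 0.0948/12)^(−240) = 0.848709
PMT = $59,588.12 × (0.0948/12) / 0.848709
PMT = $554.66 per month

PMT = PV × r / (1-(1+r)^(-n)) = $554.66/month


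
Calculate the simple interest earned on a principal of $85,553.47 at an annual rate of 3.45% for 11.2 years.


Simple interest formula: I = P × r × t
I = $85,553.47 × 0.0345 × 11.2
I = $33,057.86

I = P × r × t = $33,057.86


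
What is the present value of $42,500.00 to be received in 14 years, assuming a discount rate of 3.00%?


Present value formula: PV = FV / (1 + r)^t
PV = $42,500.00 / (1 + 0.03)^14
PV = $42,500.00 / 1.5125897
PV = $28,097.51

PV = FV / (1 + r)^t = $28,097.51


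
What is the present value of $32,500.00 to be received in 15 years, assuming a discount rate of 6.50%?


Present value formula: PV = FV / (1 + r)^t
PV = $32,500.00 / (1 + 0.065)^15
PV = $32,500.00 / 2.571841
PV = $12,636.86

PV = FV / (1 + r)^t = $12,636.86


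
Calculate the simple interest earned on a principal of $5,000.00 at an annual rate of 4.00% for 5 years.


Simple interest formula: I = P × r × t
I = $5,000.00 × 0.04 × 5
I = $1,000.00

I = P × r × t = $1,000.00


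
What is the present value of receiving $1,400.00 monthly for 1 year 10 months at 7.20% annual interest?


Present value of an ordinary annuity: PV = PMT × (1 − (1 + r)^(−n)) / r
Monthly rate r = 0.072/12 = 0.006, n = 22
PV = $1,400.00 × (1 − (1 + 0.072/12)^(−22)) / (0.072/12)
PV = $1,400.00 × 20.552215
PV = $28,773.10

PV = PMT × (1-(1+r)^(-n))/r = $28,773.10


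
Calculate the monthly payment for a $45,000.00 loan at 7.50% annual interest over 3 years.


Loan payment formula: PMT = PV × r / (1 − (1 + r)^(−n))
Monthly rate r = 0.075/12 = 0.00625, n = 36 months
Denominator: 1 − (1 + 0.075/12)^(−36) = 0.200924
PMT = $45,000.00 × (0.075/12) / 0.200924
PMT = $1,399.78 per month

PMT = PV × r / (1-(1+r)^(-n)) = $1,399.78/month


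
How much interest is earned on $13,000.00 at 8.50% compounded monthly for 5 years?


Compound interest earned = final amount − principal.
A = P(1 + r/n)^(nt) = $13,000.00 × (1 + 0.085/12)^(12 × 5) = $19,854.91
Interest = A − P = $19,854.91 − $13,000.00 = $6,854.91

Interest = A - P = $6,854.91


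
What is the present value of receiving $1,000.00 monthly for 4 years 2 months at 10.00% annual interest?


Present value of an ordinary annuity: PV = PMT × (1 − (1 + r)^(−n)) / r
Monthly rate r = 0.1/12 ≈ 0.00833333, n = 50
PV = $1,000.00 × (1 − (1 + 0.1/12)^(−50)) / (0.1/12)
PV = $1,000.00 × 40.754423
PV = $40,754.42

PV = PMT × (1-(1+r)^(-n))/r = $40,754.42


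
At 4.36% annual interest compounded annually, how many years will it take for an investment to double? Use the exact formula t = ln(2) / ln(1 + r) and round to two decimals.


Doubling condition: (1 + r)^t = 2
Take ln of both sides: t × ln(1 + r) = ln(2)
t = ln(2) / ln(1 + r)
t = 0.693147 / 0.042676
t = 16.24

t = ln(2) / ln(1 + r) = 16.24 years


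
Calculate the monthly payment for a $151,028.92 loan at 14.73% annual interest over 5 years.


Loan payment formula: PMT = PV × r / (1 − (1 + r)^(−n))
Monthly rate r = 0.1473/12 = 0.012275, n = 60 months
Denominator: 1 − (1 + 0.1473/12)^(−60) = 0.519062
PMT = $151,028.92 × (0.1473/12) / 0.519062
PMT = $3,571.60 per month

PMT = PV × r / (1-(1+r)^(-n)) = $3,571.60/month


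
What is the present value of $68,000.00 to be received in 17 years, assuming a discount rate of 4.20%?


Present value formula: PV = FV / (1 + r)^t
PV = $68,000.00 / (1 + 0.042)^17
PV = $68,000.00 / 2.012571
PV = $33,787.63

PV = FV / (1 + r)^t = $33,787.63


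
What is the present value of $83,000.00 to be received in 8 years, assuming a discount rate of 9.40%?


Present value formula: PV = FV / (1 + r)^t
PV = $83,000.00 / (1 + 0.094)^8
PV = $83,000.00 / 2.05181677
PV = $40,451.96

PV = FV / (1 + r)^t = $40,451.96


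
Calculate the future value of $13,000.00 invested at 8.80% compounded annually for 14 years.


Compound interest formula: A = P(1 + r/n)^(nt)
A = $13,000.00 × (1 + 0.088/1)^(1 × 14)
Growth factor: (1 + 0.088/1)^14 = 3.256901
A = $13,000.00 × 3.256901
A = $42,339.71

A = P(1 + r/n)^(nt) = $42,339.71


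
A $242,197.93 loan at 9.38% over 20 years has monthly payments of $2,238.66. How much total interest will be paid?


Total paid over the life of the loan = PMT × n.
Total paid = $2,238.66 × 240 = $537,278.40
Total interest = total paid − principal = $537,278.40 − $242,197.93 = $295,080.47

Total interest = (PMT × n) - PV = $295,080.47


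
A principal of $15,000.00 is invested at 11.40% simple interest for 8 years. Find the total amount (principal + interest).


Total amount formula: A = P(1 + rt) = P + P·r·t
Interest: I = P × r × t = $15,000.00 × 0.114 × 8 = $13,680.00
A = P + I = $15,000.00 + $13,680.00 = $28,680.00

A = P + I = P(1 + rt) = $28,680.00


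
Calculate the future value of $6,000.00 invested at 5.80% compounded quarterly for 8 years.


Compound interest formula: A = P(1 + r/n)^(nt)
A = $6,000.00 × (1 + 0.058/4)^(4 × 8)
Growth factor: (1 + 0.058/4)^32 = 1.585133
A = $6,000.00 × 1.585133
A = $9,510.80

A = P(1 + r/n)^(nt) = $9,510.80


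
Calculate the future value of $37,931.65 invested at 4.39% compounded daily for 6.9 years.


Compound interest formula: A = P(1 + r/n)^(nt)
A = $37,931.65 × (1 + 0.0439/365)^(365 × 6.9)
Growth factor: (1 + 0.0439/365)^2518.5 = 1.353768
A = $37,931.65 × 1.353768
A = $51,350.65

A = P(1 + r/n)^(nt) = $51,350.65


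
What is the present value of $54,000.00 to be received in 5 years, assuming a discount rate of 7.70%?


Present value formula: PV = FV / (1 + r)^t
PV = $54,000.00 / (1 + 0.077)^5
PV = $54,000.00 / 1.449034
PV = $37,266.21

PV = FV / (1 + r)^t = $37,266.21


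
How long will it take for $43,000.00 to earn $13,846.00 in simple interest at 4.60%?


Rearrange the simple interest formula for t:
I = P × r × t  ⇒  t = I / (P × r)
t = $13,846.00 / ($43,000.00 × 0.046)
t = 7

t = I/(P×r) = 7 years


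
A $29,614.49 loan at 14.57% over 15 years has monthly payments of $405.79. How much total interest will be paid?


Total paid over the life of the loan = PMT × n.
Total paid = $405.79 × 180 = $73,042.20
Total interest = total paid − principal = $73,042.20 − $29,614.49 = $43,427.71

Total interest = (PMT × n) - PV = $43,427.71
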